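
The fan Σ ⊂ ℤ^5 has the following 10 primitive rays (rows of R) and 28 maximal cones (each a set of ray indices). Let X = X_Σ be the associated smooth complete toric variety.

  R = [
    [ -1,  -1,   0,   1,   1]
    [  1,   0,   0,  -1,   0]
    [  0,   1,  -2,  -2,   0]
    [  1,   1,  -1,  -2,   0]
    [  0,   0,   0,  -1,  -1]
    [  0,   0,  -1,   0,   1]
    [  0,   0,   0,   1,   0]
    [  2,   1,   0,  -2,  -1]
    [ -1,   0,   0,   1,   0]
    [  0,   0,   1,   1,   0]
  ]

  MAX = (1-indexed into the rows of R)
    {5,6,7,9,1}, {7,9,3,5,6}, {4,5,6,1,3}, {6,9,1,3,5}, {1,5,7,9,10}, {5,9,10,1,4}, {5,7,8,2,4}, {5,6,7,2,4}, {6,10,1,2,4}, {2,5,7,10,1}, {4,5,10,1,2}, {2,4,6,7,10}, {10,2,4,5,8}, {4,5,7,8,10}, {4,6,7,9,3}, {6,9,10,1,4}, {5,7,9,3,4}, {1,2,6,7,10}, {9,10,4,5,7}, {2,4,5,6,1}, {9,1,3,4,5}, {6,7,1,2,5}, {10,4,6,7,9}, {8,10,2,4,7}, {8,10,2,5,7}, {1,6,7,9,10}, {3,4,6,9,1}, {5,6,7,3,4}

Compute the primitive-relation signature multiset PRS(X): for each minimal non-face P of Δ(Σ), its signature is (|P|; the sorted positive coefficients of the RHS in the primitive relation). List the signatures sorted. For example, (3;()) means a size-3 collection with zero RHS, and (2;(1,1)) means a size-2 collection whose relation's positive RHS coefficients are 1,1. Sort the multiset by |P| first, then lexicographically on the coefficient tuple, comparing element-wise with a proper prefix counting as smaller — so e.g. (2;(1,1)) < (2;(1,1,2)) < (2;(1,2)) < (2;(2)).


Δ(Σ) — 10 vertices, 12 min non-faces:

  P={2,9}:  v_{2} + v_{9} = 0  ⇒ sig = (2;())
  P={1,8}:  v_{1} + v_{8} = v_{2}  ⇒ sig = (2;(1))
  P={3,10}:  v_{3} + v_{10} = v_{4} + v_{9}  ⇒ sig = (2;(1,1))
  P={2,3}:  v_{2} + v_{3} = v_{4} + v_{5} + v_{6}  ⇒ sig = (2;(1,1,1))
  P={6,8}:  v_{6} + v_{8} = v_{2} + v_{4} + v_{7}  ⇒ sig = (2;(1,1,1))
  P={8,9}:  v_{8} + v_{9} = v_{4} + v_{5} + v_{7} + v_{10}  ⇒ sig = (2;(1,1,1,1))
  P={3,8}:  v_{3} + v_{8} = 2·v_{4} + v_{5} + v_{7}  ⇒ sig = (2;(1,1,2))
  P={5,6,10}:  v_{5} + v_{6} + v_{10} = 0  ⇒ sig = (3;())
  P={1,4,7}:  v_{1} + v_{4} + v_{7} = v_{6}  ⇒ sig = (3;(1))
  P={1,3,7}:  v_{1} + v_{3} + v_{7} = v_{5} + 2·v_{6} + v_{9}  ⇒ sig = (3;(1,1,2))
  P={4,5,6,9}:  v_{4} + v_{5} + v_{6} + v_{9} = v_{3}  ⇒ sig = (4;(1))
  P={2,4,5,7,10}:  v_{2} + v_{4} + v_{5} + v_{7} + v_{10} = v_{8}  ⇒ sig = (5;(1))

Signatures (|P|; sorted positive RHS coefficients), sorted:
[(2;()), (2;(1)), (2;(1,1)), (2;(1,1,1)), (2;(1,1,1)), (2;(1,1,1,1)), (2;(1,1,2)), (3;()), (3;(1)), (3;(1,1,2)), (4;(1)), (5;(1))]


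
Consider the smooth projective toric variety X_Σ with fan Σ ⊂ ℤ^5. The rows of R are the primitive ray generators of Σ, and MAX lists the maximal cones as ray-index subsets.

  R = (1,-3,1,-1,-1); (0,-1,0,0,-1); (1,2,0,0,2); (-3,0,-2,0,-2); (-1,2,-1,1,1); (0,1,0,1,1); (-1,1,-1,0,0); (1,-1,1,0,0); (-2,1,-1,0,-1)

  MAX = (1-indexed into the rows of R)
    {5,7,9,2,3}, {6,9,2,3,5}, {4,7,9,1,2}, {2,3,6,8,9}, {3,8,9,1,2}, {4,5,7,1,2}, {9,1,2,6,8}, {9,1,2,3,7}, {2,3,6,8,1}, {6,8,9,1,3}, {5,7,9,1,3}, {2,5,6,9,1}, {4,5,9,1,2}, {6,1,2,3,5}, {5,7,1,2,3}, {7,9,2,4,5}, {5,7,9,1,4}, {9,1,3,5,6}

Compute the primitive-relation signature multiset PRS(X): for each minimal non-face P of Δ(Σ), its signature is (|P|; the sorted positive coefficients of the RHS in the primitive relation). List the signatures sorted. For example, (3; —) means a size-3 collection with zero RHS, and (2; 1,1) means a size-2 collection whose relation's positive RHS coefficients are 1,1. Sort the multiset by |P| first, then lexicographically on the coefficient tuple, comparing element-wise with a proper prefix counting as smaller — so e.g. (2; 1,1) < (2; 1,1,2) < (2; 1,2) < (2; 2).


The 9 primitive collections of Σ (r=9, n=5):

  P={7,8}:  v_{7} + v_{8} = 0  ⇒ sig = (2; —)
  P={5,8}:  v_{5} + v_{8} = v_{6}  ⇒ sig = (2; 1)
  P={6,7}:  v_{6} + v_{7} = v_{5}  ⇒ sig = (2; 1)
  P={4,8}:  v_{4} + v_{8} = v_{1} + v_{2} + v_{5} + v_{9}  ⇒ sig = (2; 1,1,1,1)
  P={4,6}:  v_{4} + v_{6} = v_{1} + v_{2} + 2·v_{5} + v_{9}  ⇒ sig = (2; 1,1,1,2)
  P={3,4}:  v_{3} + v_{4} = 2·v_{7}  ⇒ sig = (2; 2)
  P={1,2,3,6,9}:  v_{1} + v_{2} + v_{3} + v_{6} + v_{9} = 0  ⇒ sig = (5; —)
  P={1,2,3,5,9}:  v_{1} + v_{2} + v_{3} + v_{5} + v_{9} = v_{7}  ⇒ sig = (5; 1)
  P={1,2,5,7,9}:  v_{1} + v_{2} + v_{5} + v_{7} + v_{9} = v_{4}  ⇒ sig = (5; 1)

Signatures (|P|; sorted positive RHS coefficients), sorted:
    |P|=2: 6 collections, coeffs (), (1), (1), (1,1,1,1), (1,1,1,2), (2)
    |P|=5: 3 collections, coeffs (), (1), (1)


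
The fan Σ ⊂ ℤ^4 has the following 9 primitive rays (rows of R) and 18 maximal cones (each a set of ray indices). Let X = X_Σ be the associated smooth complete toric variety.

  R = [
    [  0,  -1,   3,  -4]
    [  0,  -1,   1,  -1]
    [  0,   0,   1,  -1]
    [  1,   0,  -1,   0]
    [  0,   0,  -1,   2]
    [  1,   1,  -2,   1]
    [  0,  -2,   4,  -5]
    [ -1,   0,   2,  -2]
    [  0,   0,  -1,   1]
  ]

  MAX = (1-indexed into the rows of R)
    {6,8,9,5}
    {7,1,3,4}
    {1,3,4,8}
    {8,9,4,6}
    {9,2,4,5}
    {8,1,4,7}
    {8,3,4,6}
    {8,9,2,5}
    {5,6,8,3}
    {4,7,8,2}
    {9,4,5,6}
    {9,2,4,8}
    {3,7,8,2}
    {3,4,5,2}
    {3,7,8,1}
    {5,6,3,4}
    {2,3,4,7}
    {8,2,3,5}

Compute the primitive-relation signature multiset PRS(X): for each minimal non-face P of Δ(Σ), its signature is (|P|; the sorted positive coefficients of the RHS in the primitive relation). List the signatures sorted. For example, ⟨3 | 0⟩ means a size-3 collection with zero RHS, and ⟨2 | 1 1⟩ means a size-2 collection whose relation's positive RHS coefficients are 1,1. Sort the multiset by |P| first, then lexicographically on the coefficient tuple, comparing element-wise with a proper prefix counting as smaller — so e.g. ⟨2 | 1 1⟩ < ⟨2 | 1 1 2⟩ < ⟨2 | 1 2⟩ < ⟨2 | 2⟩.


12 minimal non-faces of Δ(Σ) (on 9 rays):

  {3,9}:  v_{3} + v_{9} = 0  →  sig = ⟨2 | 0⟩
  {1,2}:  v_{1} + v_{2} = v_{7}  →  sig = ⟨2 | 1⟩
  {2,6}:  v_{2} + v_{6} = v_{4}  →  sig = ⟨2 | 1⟩
  {1,5}:  v_{1} + v_{5} = v_{2} + v_{3}  →  sig = ⟨2 | 1 1⟩
  {6,7}:  v_{6} + v_{7} = v_{1} + v_{4}  →  sig = ⟨2 | 1 1⟩
  {1,9}:  v_{1} + v_{9} = v_{2} + v_{4} + v_{8}  →  sig = ⟨2 | 1 1 1⟩
  {1,6}:  v_{1} + v_{6} = v_{3} + 2·v_{4} + v_{8}  →  sig = ⟨2 | 1 1 2⟩
  {7,9}:  v_{7} + v_{9} = 2·v_{2} + v_{4} + v_{8}  →  sig = ⟨2 | 1 1 2⟩
  {5,7}:  v_{5} + v_{7} = 2·v_{2} + v_{3}  →  sig = ⟨2 | 1 2⟩
  {4,5,8}:  v_{4} + v_{5} + v_{8} = 0  →  sig = ⟨3 | 0⟩
  {2,3,4,8}:  v_{2} + v_{3} + v_{4} + v_{8} = v_{1}  →  sig = ⟨4 | 1⟩
  {3,4,7,8}:  v_{3} + v_{4} + v_{7} + v_{8} = 2·v_{1}  →  sig = ⟨4 | 2⟩

Hence PRS(X_Σ) =
[⟨2 | 0⟩, ⟨2 | 1⟩, ⟨2 | 1⟩, ⟨2 | 1 1⟩, ⟨2 | 1 1⟩, ⟨2 | 1 1 1⟩, ⟨2 | 1 1 2⟩, ⟨2 | 1 1 2⟩, ⟨2 | 1 2⟩, ⟨3 | 0⟩, ⟨4 | 1⟩, ⟨4 | 2⟩]


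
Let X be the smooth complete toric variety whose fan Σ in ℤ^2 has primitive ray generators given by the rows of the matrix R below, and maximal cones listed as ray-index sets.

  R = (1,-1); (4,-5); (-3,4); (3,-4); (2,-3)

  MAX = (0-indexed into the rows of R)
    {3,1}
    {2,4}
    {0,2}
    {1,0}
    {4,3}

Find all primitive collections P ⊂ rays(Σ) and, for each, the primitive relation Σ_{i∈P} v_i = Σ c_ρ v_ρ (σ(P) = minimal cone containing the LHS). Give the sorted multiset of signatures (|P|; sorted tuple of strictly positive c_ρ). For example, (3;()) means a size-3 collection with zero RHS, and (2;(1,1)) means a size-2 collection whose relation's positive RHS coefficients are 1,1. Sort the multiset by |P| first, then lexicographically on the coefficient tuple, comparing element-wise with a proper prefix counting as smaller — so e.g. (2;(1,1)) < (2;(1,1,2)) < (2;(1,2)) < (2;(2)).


The 5 primitive collections of Σ (r=5, n=2):

  P = {2,3}:  v_{2} + v_{3} = 0 — sig = (2;())
  P = {0,3}:  v_{0} + v_{3} = v_{1} — sig = (2;(1))
  P = {0,4}:  v_{0} + v_{4} = v_{3} — sig = (2;(1))
  P = {1,2}:  v_{1} + v_{2} = v_{0} — sig = (2;(1))
  P = {1,4}:  v_{1} + v_{4} = 2·v_{3} — sig = (2;(2))

so the primitive-relation signature multiset is
    (2;())
    (2;(1))
    (2;(1))
    (2;(1))
    (2;(2))


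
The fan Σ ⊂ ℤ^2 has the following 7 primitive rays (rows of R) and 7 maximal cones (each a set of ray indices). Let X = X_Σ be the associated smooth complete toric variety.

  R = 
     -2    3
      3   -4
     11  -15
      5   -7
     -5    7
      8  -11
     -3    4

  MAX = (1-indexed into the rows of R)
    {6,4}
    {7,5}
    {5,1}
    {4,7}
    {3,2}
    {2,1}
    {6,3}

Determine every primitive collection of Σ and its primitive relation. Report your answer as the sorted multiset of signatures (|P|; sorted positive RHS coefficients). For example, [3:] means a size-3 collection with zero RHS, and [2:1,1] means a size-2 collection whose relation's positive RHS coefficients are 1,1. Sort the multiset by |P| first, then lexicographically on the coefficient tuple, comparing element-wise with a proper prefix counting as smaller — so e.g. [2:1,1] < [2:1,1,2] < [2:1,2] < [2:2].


Σ has 14 primitive collections:

  P = {2,7}:  v_{2} + v_{7} = 0 — sig = [2:]
  P = {4,5}:  v_{4} + v_{5} = 0 — sig = [2:]
  P = {1,4}:  v_{1} + v_{4} = v_{2} — sig = [2:1]
  P = {1,7}:  v_{1} + v_{7} = v_{5} — sig = [2:1]
  P = {2,4}:  v_{2} + v_{4} = v_{6} — sig = [2:1]
  P = {2,5}:  v_{2} + v_{5} = v_{1} — sig = [2:1]
  P = {2,6}:  v_{2} + v_{6} = v_{3} — sig = [2:1]
  P = {3,7}:  v_{3} + v_{7} = v_{6} — sig = [2:1]
  P = {5,6}:  v_{5} + v_{6} = v_{2} — sig = [2:1]
  P = {6,7}:  v_{6} + v_{7} = v_{4} — sig = [2:1]
  P = {1,6}:  v_{1} + v_{6} = 2·v_{2} — sig = [2:2]
  P = {3,4}:  v_{3} + v_{4} = 2·v_{6} — sig = [2:2]
  P = {3,5}:  v_{3} + v_{5} = 2·v_{2} — sig = [2:2]
  P = {1,3}:  v_{1} + v_{3} = 3·v_{2} — sig = [2:3]

Hence PRS(X_Σ) =
{ [2:] ×2,  [2:1] ×8,  [2:2] ×3,  [2:3] }


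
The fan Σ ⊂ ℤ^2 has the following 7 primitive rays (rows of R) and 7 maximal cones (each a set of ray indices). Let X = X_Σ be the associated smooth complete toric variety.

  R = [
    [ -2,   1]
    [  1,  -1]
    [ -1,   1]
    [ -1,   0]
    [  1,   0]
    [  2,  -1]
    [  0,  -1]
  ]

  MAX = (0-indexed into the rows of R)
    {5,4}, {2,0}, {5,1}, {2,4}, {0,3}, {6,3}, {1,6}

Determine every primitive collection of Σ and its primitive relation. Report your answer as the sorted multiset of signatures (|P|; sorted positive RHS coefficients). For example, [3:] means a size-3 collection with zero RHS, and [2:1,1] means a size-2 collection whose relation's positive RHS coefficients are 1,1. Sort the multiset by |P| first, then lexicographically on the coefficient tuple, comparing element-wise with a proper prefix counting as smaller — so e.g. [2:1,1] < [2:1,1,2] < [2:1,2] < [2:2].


Minimal non-faces — 14 found among 7 rays, 7 max cones:

  • {0,5}:  v_{0} + v_{5} = 0  ⟹  sig = [2:]
  • {1,2}:  v_{1} + v_{2} = 0  ⟹  sig = [2:]
  • {3,4}:  v_{3} + v_{4} = 0  ⟹  sig = [2:]
  • {0,1}:  v_{0} + v_{1} = v_{3}  ⟹  sig = [2:1]
  • {0,4}:  v_{0} + v_{4} = v_{2}  ⟹  sig = [2:1]
  • {1,3}:  v_{1} + v_{3} = v_{6}  ⟹  sig = [2:1]
  • {1,4}:  v_{1} + v_{4} = v_{5}  ⟹  sig = [2:1]
  • {2,3}:  v_{2} + v_{3} = v_{0}  ⟹  sig = [2:1]
  • {2,5}:  v_{2} + v_{5} = v_{4}  ⟹  sig = [2:1]
  • {2,6}:  v_{2} + v_{6} = v_{3}  ⟹  sig = [2:1]
  • {3,5}:  v_{3} + v_{5} = v_{1}  ⟹  sig = [2:1]
  • {4,6}:  v_{4} + v_{6} = v_{1}  ⟹  sig = [2:1]
  • {0,6}:  v_{0} + v_{6} = 2·v_{3}  ⟹  sig = [2:2]
  • {5,6}:  v_{5} + v_{6} = 2·v_{1}  ⟹  sig = [2:2]

Hence PRS(X_Σ) =
    [2:]
    [2:]
    [2:]
    [2:1]
    [2:1]
    [2:1]
    [2:1]
    [2:1]
    [2:1]
    [2:1]
    [2:1]
    [2:1]
    [2:2]
    [2:2]


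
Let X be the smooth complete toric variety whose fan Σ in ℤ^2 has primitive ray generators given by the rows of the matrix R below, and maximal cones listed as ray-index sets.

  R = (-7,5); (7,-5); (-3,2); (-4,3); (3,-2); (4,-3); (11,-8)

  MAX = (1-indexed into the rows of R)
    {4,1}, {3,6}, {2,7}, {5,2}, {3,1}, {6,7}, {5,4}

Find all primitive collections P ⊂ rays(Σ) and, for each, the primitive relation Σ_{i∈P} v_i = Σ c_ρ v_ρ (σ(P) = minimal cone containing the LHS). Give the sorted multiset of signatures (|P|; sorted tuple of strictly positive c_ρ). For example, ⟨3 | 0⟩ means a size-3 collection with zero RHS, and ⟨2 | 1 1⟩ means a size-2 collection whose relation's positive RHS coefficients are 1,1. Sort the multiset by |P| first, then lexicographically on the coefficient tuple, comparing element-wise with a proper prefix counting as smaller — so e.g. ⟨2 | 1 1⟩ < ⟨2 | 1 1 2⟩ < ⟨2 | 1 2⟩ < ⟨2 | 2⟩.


14 collections generate NE(X_Σ); each relation:

  {1,2}:  v_{1} + v_{2} = 0  ⇒ sig = ⟨2 | 0⟩
  {3,5}:  v_{3} + v_{5} = 0  ⇒ sig = ⟨2 | 0⟩
  {4,6}:  v_{4} + v_{6} = 0  ⇒ sig = ⟨2 | 0⟩
  {1,5}:  v_{1} + v_{5} = v_{4}  ⇒ sig = ⟨2 | 1⟩
  {1,6}:  v_{1} + v_{6} = v_{3}  ⇒ sig = ⟨2 | 1⟩
  {1,7}:  v_{1} + v_{7} = v_{6}  ⇒ sig = ⟨2 | 1⟩
  {2,3}:  v_{2} + v_{3} = v_{6}  ⇒ sig = ⟨2 | 1⟩
  {2,4}:  v_{2} + v_{4} = v_{5}  ⇒ sig = ⟨2 | 1⟩
  {2,6}:  v_{2} + v_{6} = v_{7}  ⇒ sig = ⟨2 | 1⟩
  {3,4}:  v_{3} + v_{4} = v_{1}  ⇒ sig = ⟨2 | 1⟩
  {4,7}:  v_{4} + v_{7} = v_{2}  ⇒ sig = ⟨2 | 1⟩
  {5,6}:  v_{5} + v_{6} = v_{2}  ⇒ sig = ⟨2 | 1⟩
  {3,7}:  v_{3} + v_{7} = 2·v_{6}  ⇒ sig = ⟨2 | 2⟩
  {5,7}:  v_{5} + v_{7} = 2·v_{2}  ⇒ sig = ⟨2 | 2⟩

Hence PRS(X_Σ) =
{ ⟨2 | 0⟩ ×3,  ⟨2 | 1⟩ ×9,  ⟨2 | 2⟩ ×2 }


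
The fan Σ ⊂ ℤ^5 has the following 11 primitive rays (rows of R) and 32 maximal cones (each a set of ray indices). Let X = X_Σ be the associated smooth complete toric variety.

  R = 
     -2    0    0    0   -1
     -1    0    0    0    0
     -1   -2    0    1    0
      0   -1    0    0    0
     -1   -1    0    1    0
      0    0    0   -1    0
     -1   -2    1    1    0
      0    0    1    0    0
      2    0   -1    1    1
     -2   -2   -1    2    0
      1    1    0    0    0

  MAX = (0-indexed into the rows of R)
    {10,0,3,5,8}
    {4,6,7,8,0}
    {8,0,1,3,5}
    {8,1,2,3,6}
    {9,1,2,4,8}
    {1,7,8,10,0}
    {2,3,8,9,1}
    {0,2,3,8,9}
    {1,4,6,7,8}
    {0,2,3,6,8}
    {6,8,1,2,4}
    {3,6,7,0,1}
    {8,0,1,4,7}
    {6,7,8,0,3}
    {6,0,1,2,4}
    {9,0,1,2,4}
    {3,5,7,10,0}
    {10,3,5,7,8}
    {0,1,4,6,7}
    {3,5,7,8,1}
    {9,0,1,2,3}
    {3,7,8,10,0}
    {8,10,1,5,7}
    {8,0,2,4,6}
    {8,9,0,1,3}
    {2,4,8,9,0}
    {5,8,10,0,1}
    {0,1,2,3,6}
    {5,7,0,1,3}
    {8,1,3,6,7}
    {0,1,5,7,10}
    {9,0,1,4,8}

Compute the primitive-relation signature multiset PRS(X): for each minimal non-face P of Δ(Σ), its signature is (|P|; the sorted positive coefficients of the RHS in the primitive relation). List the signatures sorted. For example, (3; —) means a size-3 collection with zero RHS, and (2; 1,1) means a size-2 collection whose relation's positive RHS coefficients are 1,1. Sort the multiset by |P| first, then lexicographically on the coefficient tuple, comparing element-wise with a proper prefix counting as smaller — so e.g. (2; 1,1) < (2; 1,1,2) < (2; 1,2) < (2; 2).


Δ(Σ) — 11 vertices, 17 min non-faces:

  {2,7}:  v_{2} + v_{7} = v_{6}  ⇒ sig = (2; 1)
  {3,4}:  v_{3} + v_{4} = v_{2}  ⇒ sig = (2; 1)
  {4,5}:  v_{4} + v_{5} = v_{1} + v_{3}  ⇒ sig = (2; 1,1)
  {4,10}:  v_{4} + v_{10} = v_{0} + v_{7} + v_{8}  ⇒ sig = (2; 1,1,1)
  {9,10}:  v_{9} + v_{10} = v_{0} + v_{4} + v_{8}  ⇒ sig = (2; 1,1,1)
  {2,10}:  v_{2} + v_{10} = v_{0} + v_{3} + v_{7} + v_{8}  ⇒ sig = (2; 1,1,1,1)
  {6,10}:  v_{6} + v_{10} = v_{0} + v_{3} + 2·v_{7} + v_{8}  ⇒ sig = (2; 1,1,1,2)
  {5,6}:  v_{5} + v_{6} = v_{1} + 2·v_{3} + v_{7}  ⇒ sig = (2; 1,1,2)
  {5,9}:  v_{5} + v_{9} = v_{0} + 2·v_{1} + 2·v_{3} + v_{8}  ⇒ sig = (2; 1,1,2,2)
  {2,5}:  v_{2} + v_{5} = v_{1} + 2·v_{3}  ⇒ sig = (2; 1,2)
  {6,9}:  v_{6} + v_{9} = v_{2} + 2·v_{4}  ⇒ sig = (2; 1,2)
  {7,9}:  v_{7} + v_{9} = 2·v_{4}  ⇒ sig = (2; 2)
  {1,3,10}:  v_{1} + v_{3} + v_{10} = 0  ⇒ sig = (3; —)
  {0,5,7,8}:  v_{0} + v_{5} + v_{7} + v_{8} = 0  ⇒ sig = (4; —)
  {0,1,2,8}:  v_{0} + v_{1} + v_{2} + v_{8} = v_{9}  ⇒ sig = (4; 1)
  {0,1,6,8}:  v_{0} + v_{1} + v_{6} + v_{8} = 2·v_{4}  ⇒ sig = (4; 2)
  {0,1,3,7,8}:  v_{0} + v_{1} + v_{3} + v_{7} + v_{8} = v_{4}  ⇒ sig = (5; 1)

so the primitive-relation signature multiset is
{ (2; 1) ×2,  (2; 1,1),  (2; 1,1,1) ×2,  (2; 1,1,1,1),  (2; 1,1,1,2),  (2; 1,1,2),  (2; 1,1,2,2),  (2; 1,2) ×2,  (2; 2),  (3; —),  (4; —),  (4; 1),  (4; 2),  (5; 1) }


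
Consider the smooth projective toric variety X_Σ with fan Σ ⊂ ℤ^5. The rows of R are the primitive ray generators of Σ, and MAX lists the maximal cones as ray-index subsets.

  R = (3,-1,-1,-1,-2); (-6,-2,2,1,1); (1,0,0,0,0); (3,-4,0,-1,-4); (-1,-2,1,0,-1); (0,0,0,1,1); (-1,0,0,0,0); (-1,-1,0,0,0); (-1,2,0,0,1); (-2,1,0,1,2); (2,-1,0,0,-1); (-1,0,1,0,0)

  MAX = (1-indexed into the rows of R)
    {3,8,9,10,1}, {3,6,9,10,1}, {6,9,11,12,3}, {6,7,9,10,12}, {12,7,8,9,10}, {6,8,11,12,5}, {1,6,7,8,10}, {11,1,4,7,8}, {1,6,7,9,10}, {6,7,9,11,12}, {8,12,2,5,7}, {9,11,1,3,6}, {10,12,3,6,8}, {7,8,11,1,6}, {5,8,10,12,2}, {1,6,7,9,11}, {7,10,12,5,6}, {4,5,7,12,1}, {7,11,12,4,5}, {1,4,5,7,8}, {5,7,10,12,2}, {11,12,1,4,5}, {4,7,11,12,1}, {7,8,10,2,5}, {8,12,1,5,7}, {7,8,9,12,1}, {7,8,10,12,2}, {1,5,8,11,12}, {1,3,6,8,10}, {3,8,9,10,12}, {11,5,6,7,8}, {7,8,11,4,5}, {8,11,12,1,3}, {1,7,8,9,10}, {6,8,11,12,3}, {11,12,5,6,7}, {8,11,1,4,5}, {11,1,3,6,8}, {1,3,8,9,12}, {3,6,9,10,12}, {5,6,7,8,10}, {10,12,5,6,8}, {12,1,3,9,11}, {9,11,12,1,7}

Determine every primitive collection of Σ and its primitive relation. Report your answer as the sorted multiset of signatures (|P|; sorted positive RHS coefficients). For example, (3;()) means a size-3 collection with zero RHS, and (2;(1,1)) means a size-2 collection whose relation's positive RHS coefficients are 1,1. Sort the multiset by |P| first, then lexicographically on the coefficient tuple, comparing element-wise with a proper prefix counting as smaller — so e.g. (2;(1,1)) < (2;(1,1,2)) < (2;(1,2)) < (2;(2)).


Σ has 25 primitive collections:

  • {3,7}:  v_{3} + v_{7} = 0 — sig = (2;())
  • {10,11}:  v_{10} + v_{11} = v_{6} — sig = (2;(1))
  • {5,9}:  v_{5} + v_{9} = v_{7} + v_{12} — sig = (2;(1,1))
  • {1,2}:  v_{1} + v_{2} = v_{5} + v_{7} + v_{8} — sig = (2;(1,1,1))
  • {3,4}:  v_{3} + v_{4} = v_{1} + v_{5} + v_{11} — sig = (2;(1,1,1))
  • {3,5}:  v_{3} + v_{5} = v_{8} + v_{11} + v_{12} — sig = (2;(1,1,1))
  • {2,3}:  v_{2} + v_{3} = v_{5} + v_{8} + v_{10} + v_{12} — sig = (2;(1,1,1,1))
  • {4,9}:  v_{4} + v_{9} = v_{1} + 2·v_{7} + v_{11} + v_{12} — sig = (2;(1,1,1,2))
  • {2,4}:  v_{2} + v_{4} = 2·v_{5} + 2·v_{7} + v_{8} + v_{11} — sig = (2;(1,1,2,2))
  • {2,9}:  v_{2} + v_{9} = 2·v_{7} + v_{8} + v_{10} + 2·v_{12} — sig = (2;(1,1,2,2))
  • {2,11}:  v_{2} + v_{11} = 2·v_{5} + v_{10} — sig = (2;(1,2))
  • {4,10}:  v_{4} + v_{10} = 2·v_{7} + v_{8} + 2·v_{11} — sig = (2;(1,2,2))
  • {4,6}:  v_{4} + v_{6} = 2·v_{7} + v_{8} + 3·v_{11} — sig = (2;(1,2,3))
  • {2,6}:  v_{2} + v_{6} = 2·v_{5} + 2·v_{10} — sig = (2;(2,2))
  • {1,10,12}:  v_{1} + v_{10} + v_{12} = 0 — sig = (3;())
  • {8,9,11}:  v_{8} + v_{9} + v_{11} = 0 — sig = (3;())
  • {1,6,12}:  v_{1} + v_{6} + v_{12} = v_{11} — sig = (3;(1))
  • {6,8,9}:  v_{6} + v_{8} + v_{9} = v_{10} — sig = (3;(1))
  • {1,5,10}:  v_{1} + v_{5} + v_{10} = v_{7} + v_{8} + v_{11} — sig = (3;(1,1,1))
  • {1,5,6}:  v_{1} + v_{5} + v_{6} = v_{7} + v_{8} + 2·v_{11} — sig = (3;(1,1,2))
  • {4,8,12}:  v_{4} + v_{8} + v_{12} = v_{1} + 2·v_{5} — sig = (3;(1,2))
  • {1,5,7,11}:  v_{1} + v_{5} + v_{7} + v_{11} = v_{4} — sig = (4;(1))
  • {7,8,11,12}:  v_{7} + v_{8} + v_{11} + v_{12} = v_{5} — sig = (4;(1))
  • {6,7,8,12}:  v_{6} + v_{7} + v_{8} + v_{12} = v_{5} + v_{10} — sig = (4;(1,1))
  • {5,7,8,10,12}:  v_{5} + v_{7} + v_{8} + v_{10} + v_{12} = v_{2} — sig = (5;(1))

so the primitive-relation signature multiset is
    (2;())
    (2;(1))
    (2;(1,1))
    (2;(1,1,1))
    (2;(1,1,1))
    (2;(1,1,1))
    (2;(1,1,1,1))
    (2;(1,1,1,2))
    (2;(1,1,2,2))
    (2;(1,1,2,2))
    (2;(1,2))
    (2;(1,2,2))
    (2;(1,2,3))
    (2;(2,2))
    (3;())
    (3;())
    (3;(1))
    (3;(1))
    (3;(1,1,1))
    (3;(1,1,2))
    (3;(1,2))
    (4;(1))
    (4;(1))
    (4;(1,1))
    (5;(1))


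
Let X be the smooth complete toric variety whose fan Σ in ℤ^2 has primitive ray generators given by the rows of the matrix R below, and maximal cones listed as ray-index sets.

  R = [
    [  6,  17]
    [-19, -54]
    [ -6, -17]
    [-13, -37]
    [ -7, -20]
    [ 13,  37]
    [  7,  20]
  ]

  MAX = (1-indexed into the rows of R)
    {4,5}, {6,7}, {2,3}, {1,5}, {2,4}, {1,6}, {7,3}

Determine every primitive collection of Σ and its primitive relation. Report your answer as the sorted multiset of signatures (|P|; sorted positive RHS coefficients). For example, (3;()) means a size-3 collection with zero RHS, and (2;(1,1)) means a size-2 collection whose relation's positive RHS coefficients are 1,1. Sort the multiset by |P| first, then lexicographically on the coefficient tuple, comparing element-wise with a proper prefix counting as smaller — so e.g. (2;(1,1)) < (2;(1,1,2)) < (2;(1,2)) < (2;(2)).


14 collections generate NE(X_Σ); each relation:

  {1,3}:  v_{1} + v_{3} = 0 — sig = (2;())
  {4,6}:  v_{4} + v_{6} = 0 — sig = (2;())
  {5,7}:  v_{5} + v_{7} = 0 — sig = (2;())
  {1,2}:  v_{1} + v_{2} = v_{4} — sig = (2;(1))
  {1,4}:  v_{1} + v_{4} = v_{5} — sig = (2;(1))
  {1,7}:  v_{1} + v_{7} = v_{6} — sig = (2;(1))
  {2,6}:  v_{2} + v_{6} = v_{3} — sig = (2;(1))
  {3,4}:  v_{3} + v_{4} = v_{2} — sig = (2;(1))
  {3,5}:  v_{3} + v_{5} = v_{4} — sig = (2;(1))
  {3,6}:  v_{3} + v_{6} = v_{7} — sig = (2;(1))
  {4,7}:  v_{4} + v_{7} = v_{3} — sig = (2;(1))
  {5,6}:  v_{5} + v_{6} = v_{1} — sig = (2;(1))
  {2,5}:  v_{2} + v_{5} = 2·v_{4} — sig = (2;(2))
  {2,7}:  v_{2} + v_{7} = 2·v_{3} — sig = (2;(2))

so the primitive-relation signature multiset is
{ (2;()) ×3,  (2;(1)) ×9,  (2;(2)) ×2 }


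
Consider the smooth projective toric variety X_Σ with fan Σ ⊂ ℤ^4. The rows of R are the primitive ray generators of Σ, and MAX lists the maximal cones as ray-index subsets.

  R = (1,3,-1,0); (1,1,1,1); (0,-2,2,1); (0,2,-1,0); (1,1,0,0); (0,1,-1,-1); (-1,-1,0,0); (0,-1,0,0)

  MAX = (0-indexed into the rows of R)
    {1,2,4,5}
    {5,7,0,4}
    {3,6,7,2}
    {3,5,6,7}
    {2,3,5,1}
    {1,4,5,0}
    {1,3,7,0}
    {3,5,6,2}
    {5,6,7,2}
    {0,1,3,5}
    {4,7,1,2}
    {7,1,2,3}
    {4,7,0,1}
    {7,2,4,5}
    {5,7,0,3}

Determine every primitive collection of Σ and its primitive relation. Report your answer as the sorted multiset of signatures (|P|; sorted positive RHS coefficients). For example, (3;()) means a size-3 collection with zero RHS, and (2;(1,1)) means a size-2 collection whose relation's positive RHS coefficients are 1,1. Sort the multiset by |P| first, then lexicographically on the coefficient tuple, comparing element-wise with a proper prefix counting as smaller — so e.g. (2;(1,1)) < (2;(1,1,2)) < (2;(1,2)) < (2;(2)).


The 7 primitive collections of Σ (r=8, n=4):

  P={4,6}:  v_{4} + v_{6} = 0 — sig = (2;())
  P={0,2}:  v_{0} + v_{2} = v_{1} — sig = (2;(1))
  P={0,6}:  v_{0} + v_{6} = v_{3} — sig = (2;(1))
  P={3,4}:  v_{3} + v_{4} = v_{0} — sig = (2;(1))
  P={1,6}:  v_{1} + v_{6} = v_{2} + v_{3} — sig = (2;(1,1))
  P={1,5,7}:  v_{1} + v_{5} + v_{7} = v_{4} — sig = (3;(1))
  P={2,3,5,7}:  v_{2} + v_{3} + v_{5} + v_{7} = 0 — sig = (4;())

Signatures (|P|; sorted positive RHS coefficients), sorted:
    (2;())
    (2;(1))
    (2;(1))
    (2;(1))
    (2;(1,1))
    (3;(1))
    (4;())


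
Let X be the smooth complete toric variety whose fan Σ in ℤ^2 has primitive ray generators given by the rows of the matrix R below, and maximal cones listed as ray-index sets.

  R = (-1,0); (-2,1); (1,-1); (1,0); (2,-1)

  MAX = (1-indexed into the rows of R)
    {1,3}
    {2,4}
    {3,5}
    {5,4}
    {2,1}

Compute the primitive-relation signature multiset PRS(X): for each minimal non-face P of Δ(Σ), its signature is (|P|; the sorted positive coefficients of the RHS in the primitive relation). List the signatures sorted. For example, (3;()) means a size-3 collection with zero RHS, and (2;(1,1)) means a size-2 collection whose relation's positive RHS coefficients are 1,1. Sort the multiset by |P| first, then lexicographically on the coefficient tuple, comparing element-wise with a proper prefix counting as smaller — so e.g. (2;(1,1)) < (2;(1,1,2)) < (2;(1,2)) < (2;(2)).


5 minimal non-faces of Δ(Σ) (on 5 rays):

  {1,4}:  v_{1} + v_{4} = 0 ; sig = (2;())
  {2,5}:  v_{2} + v_{5} = 0 ; sig = (2;())
  {1,5}:  v_{1} + v_{5} = v_{3} ; sig = (2;(1))
  {2,3}:  v_{2} + v_{3} = v_{1} ; sig = (2;(1))
  {3,4}:  v_{3} + v_{4} = v_{5} ; sig = (2;(1))

so the primitive-relation signature multiset is
{ (2;()) ×2,  (2;(1)) ×3 }


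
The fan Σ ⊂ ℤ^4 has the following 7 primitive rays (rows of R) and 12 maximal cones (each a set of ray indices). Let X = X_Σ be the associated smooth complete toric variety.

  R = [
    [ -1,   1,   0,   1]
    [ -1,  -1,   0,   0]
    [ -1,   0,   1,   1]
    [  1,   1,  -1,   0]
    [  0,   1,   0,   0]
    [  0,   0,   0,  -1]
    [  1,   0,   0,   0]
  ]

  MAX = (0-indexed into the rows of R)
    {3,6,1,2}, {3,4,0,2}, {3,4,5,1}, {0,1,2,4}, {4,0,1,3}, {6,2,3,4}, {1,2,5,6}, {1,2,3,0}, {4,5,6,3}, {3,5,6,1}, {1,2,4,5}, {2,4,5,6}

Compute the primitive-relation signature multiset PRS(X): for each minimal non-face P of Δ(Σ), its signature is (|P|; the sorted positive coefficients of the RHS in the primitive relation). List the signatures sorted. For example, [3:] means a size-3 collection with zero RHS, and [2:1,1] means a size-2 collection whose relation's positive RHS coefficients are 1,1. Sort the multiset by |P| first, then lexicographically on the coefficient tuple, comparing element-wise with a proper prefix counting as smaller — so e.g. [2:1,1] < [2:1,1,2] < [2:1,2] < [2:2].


Σ has 5 primitive collections:

  • {0,6}:  v_{0} + v_{6} = v_{2} + v_{3}  →  sig = [2:1,1]
  • {0,5}:  v_{0} + v_{5} = v_{1} + 2·v_{4}  →  sig = [2:1,2]
  • {1,4,6}:  v_{1} + v_{4} + v_{6} = 0  →  sig = [3:]
  • {2,3,5}:  v_{2} + v_{3} + v_{5} = v_{4}  →  sig = [3:1]
  • {1,2,3,4}:  v_{1} + v_{2} + v_{3} + v_{4} = v_{0}  →  sig = [4:1]

Hence PRS(X_Σ) =
    [2:1,1]
    [2:1,2]
    [3:]
    [3:1]
    [4:1]


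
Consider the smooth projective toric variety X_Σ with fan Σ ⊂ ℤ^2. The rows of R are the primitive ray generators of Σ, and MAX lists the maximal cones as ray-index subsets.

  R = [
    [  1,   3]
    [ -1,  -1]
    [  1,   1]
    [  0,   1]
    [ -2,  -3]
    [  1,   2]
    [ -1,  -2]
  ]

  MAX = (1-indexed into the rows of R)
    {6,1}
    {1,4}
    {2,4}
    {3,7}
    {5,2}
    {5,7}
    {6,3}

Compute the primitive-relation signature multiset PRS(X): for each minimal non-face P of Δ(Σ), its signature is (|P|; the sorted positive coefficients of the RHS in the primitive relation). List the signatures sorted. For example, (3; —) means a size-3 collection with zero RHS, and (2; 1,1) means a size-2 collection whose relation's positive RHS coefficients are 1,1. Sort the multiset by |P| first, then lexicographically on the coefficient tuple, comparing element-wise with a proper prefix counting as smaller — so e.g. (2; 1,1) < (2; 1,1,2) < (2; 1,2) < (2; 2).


|primitive collections| = 14. Relations:

  P = {2,3}:  v_{2} + v_{3} = 0 — sig = (2; —)
  P = {6,7}:  v_{6} + v_{7} = 0 — sig = (2; —)
  P = {1,7}:  v_{1} + v_{7} = v_{4} — sig = (2; 1)
  P = {2,6}:  v_{2} + v_{6} = v_{4} — sig = (2; 1)
  P = {2,7}:  v_{2} + v_{7} = v_{5} — sig = (2; 1)
  P = {3,4}:  v_{3} + v_{4} = v_{6} — sig = (2; 1)
  P = {3,5}:  v_{3} + v_{5} = v_{7} — sig = (2; 1)
  P = {4,6}:  v_{4} + v_{6} = v_{1} — sig = (2; 1)
  P = {4,7}:  v_{4} + v_{7} = v_{2} — sig = (2; 1)
  P = {5,6}:  v_{5} + v_{6} = v_{2} — sig = (2; 1)
  P = {1,5}:  v_{1} + v_{5} = v_{2} + v_{4} — sig = (2; 1,1)
  P = {1,2}:  v_{1} + v_{2} = 2·v_{4} — sig = (2; 2)
  P = {1,3}:  v_{1} + v_{3} = 2·v_{6} — sig = (2; 2)
  P = {4,5}:  v_{4} + v_{5} = 2·v_{2} — sig = (2; 2)

so the primitive-relation signature multiset is
    |P|=2: 14 collections, coeffs (), (), (1), (1), (1), (1), (1), (1), (1), (1), (1,1), (2), (2), (2)


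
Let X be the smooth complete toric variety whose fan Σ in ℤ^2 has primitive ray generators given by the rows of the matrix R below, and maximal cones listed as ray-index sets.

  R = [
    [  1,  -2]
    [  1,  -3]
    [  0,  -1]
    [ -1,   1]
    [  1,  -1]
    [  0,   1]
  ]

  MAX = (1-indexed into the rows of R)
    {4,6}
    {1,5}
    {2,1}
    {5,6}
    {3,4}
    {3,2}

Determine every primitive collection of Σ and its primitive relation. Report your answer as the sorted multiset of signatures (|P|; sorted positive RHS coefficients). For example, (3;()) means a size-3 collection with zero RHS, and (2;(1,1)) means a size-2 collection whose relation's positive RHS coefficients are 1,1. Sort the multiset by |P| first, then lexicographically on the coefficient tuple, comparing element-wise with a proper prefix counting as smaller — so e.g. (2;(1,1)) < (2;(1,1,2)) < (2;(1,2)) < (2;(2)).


Δ(Σ) — 6 vertices, 9 min non-faces:

  {3,6}:  v_{3} + v_{6} = 0  so sig = (2;())
  {4,5}:  v_{4} + v_{5} = 0  so sig = (2;())
  {1,3}:  v_{1} + v_{3} = v_{2}  so sig = (2;(1))
  {1,4}:  v_{1} + v_{4} = v_{3}  so sig = (2;(1))
  {1,6}:  v_{1} + v_{6} = v_{5}  so sig = (2;(1))
  {2,6}:  v_{2} + v_{6} = v_{1}  so sig = (2;(1))
  {3,5}:  v_{3} + v_{5} = v_{1}  so sig = (2;(1))
  {2,4}:  v_{2} + v_{4} = 2·v_{3}  so sig = (2;(2))
  {2,5}:  v_{2} + v_{5} = 2·v_{1}  so sig = (2;(2))

Hence PRS(X_Σ) =
[(2;()), (2;()), (2;(1)), (2;(1)), (2;(1)), (2;(1)), (2;(1)), (2;(2)), (2;(2))]


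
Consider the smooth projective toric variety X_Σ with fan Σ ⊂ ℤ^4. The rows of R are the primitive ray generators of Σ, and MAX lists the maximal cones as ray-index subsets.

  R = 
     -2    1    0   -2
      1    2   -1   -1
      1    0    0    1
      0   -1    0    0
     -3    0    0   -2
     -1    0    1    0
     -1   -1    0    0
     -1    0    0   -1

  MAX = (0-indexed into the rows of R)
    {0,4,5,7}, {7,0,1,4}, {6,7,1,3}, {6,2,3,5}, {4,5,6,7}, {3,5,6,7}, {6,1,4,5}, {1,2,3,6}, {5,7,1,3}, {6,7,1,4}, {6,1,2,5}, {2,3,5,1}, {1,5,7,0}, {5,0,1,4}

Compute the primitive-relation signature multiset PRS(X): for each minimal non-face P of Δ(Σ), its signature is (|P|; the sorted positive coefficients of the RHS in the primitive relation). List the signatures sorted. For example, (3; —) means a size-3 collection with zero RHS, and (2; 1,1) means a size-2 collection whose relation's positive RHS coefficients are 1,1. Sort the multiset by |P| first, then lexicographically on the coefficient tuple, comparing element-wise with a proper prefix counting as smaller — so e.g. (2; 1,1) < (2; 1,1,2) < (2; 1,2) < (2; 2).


Minimal non-faces — 9 found among 8 rays, 14 max cones:

  P = {2,7}:  v_{2} + v_{7} = 0 — sig = (2; —)
  P = {0,6}:  v_{0} + v_{6} = v_{4} — sig = (2; 1)
  P = {0,2}:  v_{0} + v_{2} = v_{1} + v_{5} + v_{6} — sig = (2; 1,1,1)
  P = {2,4}:  v_{2} + v_{4} = v_{1} + v_{5} + 2·v_{6} — sig = (2; 1,1,2)
  P = {3,4}:  v_{3} + v_{4} = v_{6} + 2·v_{7} — sig = (2; 1,2)
  P = {0,3}:  v_{0} + v_{3} = 2·v_{7} — sig = (2; 2)
  P = {1,3,5,6}:  v_{1} + v_{3} + v_{5} + v_{6} = v_{7} — sig = (4; 1)
  P = {1,5,6,7}:  v_{1} + v_{5} + v_{6} + v_{7} = v_{0} — sig = (4; 1)
  P = {1,4,5,7}:  v_{1} + v_{4} + v_{5} + v_{7} = 2·v_{0} — sig = (4; 2)

Sorted signature multiset PRS(X):
    |P|=2: 6 collections, coeffs (), (1), (1,1,1), (1,1,2), (1,2), (2)
    |P|=4: 3 collections, coeffs (1), (1), (2)


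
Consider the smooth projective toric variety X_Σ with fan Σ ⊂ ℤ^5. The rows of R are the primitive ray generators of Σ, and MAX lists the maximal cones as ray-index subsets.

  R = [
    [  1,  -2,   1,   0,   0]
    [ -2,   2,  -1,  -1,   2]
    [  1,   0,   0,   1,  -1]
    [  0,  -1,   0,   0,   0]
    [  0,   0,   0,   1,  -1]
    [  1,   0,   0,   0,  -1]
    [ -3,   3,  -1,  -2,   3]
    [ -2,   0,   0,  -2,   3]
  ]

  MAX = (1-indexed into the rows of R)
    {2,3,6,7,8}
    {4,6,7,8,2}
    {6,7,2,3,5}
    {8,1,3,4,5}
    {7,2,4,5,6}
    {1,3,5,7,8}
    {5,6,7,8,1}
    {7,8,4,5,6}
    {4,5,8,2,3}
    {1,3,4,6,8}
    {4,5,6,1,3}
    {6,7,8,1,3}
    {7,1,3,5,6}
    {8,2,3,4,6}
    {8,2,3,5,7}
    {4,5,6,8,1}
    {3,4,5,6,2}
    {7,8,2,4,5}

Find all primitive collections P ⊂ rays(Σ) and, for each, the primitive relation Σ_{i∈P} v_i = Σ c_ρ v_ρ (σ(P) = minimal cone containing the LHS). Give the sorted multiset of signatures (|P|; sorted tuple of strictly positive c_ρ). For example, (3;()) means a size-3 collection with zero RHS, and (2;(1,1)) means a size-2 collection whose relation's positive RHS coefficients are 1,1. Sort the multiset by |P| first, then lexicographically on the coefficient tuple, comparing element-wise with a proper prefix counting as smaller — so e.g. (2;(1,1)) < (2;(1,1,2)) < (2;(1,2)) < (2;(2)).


5 minimal non-faces of Δ(Σ) (on 8 rays):

  • {1,2}:  v_{1} + v_{2} = v_{3} + v_{8}  so sig = (2;(1,1))
  • {1,4,7}:  v_{1} + v_{4} + v_{7} = v_{8}  so sig = (3;(1))
  • {3,4,7}:  v_{3} + v_{4} + v_{7} = v_{2}  so sig = (3;(1))
  • {3,5,6,8}:  v_{3} + v_{5} + v_{6} + v_{8} = 0  so sig = (4;())
  • {2,5,6,8}:  v_{2} + v_{5} + v_{6} + v_{8} = v_{4} + v_{7}  so sig = (4;(1,1))

so the primitive-relation signature multiset is
    (2;(1,1))
    (3;(1))
    (3;(1))
    (4;())
    (4;(1,1))


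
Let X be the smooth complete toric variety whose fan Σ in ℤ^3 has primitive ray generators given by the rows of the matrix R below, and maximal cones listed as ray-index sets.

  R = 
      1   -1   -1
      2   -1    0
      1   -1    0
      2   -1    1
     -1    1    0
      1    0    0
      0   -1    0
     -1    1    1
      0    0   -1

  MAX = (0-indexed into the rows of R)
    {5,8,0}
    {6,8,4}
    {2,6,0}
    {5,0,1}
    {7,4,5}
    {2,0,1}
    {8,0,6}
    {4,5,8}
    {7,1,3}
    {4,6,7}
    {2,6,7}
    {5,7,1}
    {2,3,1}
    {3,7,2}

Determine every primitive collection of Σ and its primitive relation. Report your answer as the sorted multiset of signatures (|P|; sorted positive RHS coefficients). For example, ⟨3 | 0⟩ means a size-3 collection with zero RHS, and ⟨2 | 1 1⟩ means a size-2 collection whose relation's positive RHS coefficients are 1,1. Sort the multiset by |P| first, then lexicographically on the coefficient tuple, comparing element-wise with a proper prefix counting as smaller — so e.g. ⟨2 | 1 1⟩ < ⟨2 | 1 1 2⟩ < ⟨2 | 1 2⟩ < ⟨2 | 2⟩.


Minimal non-faces — 16 found among 9 rays, 14 max cones:

  P={0,7}:  v_{0} + v_{7} = 0  so sig = ⟨2 | 0⟩
  P={2,4}:  v_{2} + v_{4} = 0  so sig = ⟨2 | 0⟩
  P={0,4}:  v_{0} + v_{4} = v_{8}  so sig = ⟨2 | 1⟩
  P={1,4}:  v_{1} + v_{4} = v_{5}  so sig = ⟨2 | 1⟩
  P={2,5}:  v_{2} + v_{5} = v_{1}  so sig = ⟨2 | 1⟩
  P={2,8}:  v_{2} + v_{8} = v_{0}  so sig = ⟨2 | 1⟩
  P={3,8}:  v_{3} + v_{8} = v_{1}  so sig = ⟨2 | 1⟩
  P={5,6}:  v_{5} + v_{6} = v_{2}  so sig = ⟨2 | 1⟩
  P={7,8}:  v_{7} + v_{8} = v_{4}  so sig = ⟨2 | 1⟩
  P={0,3}:  v_{0} + v_{3} = v_{1} + v_{2}  so sig = ⟨2 | 1 1⟩
  P={1,8}:  v_{1} + v_{8} = v_{0} + v_{5}  so sig = ⟨2 | 1 1⟩
  P={3,4}:  v_{3} + v_{4} = v_{1} + v_{7}  so sig = ⟨2 | 1 1⟩
  P={3,5}:  v_{3} + v_{5} = 2·v_{1} + v_{7}  so sig = ⟨2 | 1 2⟩
  P={3,6}:  v_{3} + v_{6} = 3·v_{2} + v_{7}  so sig = ⟨2 | 1 3⟩
  P={1,6}:  v_{1} + v_{6} = 2·v_{2}  so sig = ⟨2 | 2⟩
  P={1,2,7}:  v_{1} + v_{2} + v_{7} = v_{3}  so sig = ⟨3 | 1⟩

so the primitive-relation signature multiset is
    |P|=2: 15 collections, coeffs (), (), (1), (1), (1), (1), (1), (1), (1), (1,1), (1,1), (1,1), (1,2), (1,3), (2)
    |P|=3: 1 collection, coeffs (1)


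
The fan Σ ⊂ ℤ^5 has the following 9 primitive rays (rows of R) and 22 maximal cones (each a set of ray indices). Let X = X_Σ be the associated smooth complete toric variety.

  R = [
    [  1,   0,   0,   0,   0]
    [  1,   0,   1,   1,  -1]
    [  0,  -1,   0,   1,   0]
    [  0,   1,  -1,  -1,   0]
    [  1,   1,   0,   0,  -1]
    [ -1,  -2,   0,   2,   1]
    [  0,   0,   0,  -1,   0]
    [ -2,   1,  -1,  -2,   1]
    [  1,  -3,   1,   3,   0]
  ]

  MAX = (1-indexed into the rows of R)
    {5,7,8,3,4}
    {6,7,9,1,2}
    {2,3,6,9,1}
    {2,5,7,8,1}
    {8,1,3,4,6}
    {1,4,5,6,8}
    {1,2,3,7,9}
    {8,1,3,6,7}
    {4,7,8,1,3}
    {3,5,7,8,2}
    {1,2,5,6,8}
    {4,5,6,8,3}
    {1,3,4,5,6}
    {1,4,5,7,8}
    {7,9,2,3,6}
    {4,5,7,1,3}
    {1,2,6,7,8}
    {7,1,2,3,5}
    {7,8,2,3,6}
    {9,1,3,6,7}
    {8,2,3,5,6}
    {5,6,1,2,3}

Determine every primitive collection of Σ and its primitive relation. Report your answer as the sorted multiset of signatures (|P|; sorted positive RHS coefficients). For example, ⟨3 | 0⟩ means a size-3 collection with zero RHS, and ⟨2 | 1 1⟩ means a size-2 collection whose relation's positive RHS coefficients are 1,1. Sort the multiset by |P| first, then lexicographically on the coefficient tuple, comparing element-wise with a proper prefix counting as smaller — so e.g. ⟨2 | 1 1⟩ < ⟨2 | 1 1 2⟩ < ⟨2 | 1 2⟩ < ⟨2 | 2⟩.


|primitive collections| = 9. Relations:

  {2,4}:  v_{2} + v_{4} = v_{5}  so sig = ⟨2 | 1⟩
  {8,9}:  v_{8} + v_{9} = v_{6} + v_{7}  so sig = ⟨2 | 1 1⟩
  {5,9}:  v_{5} + v_{9} = v_{1} + v_{2} + 2·v_{3}  so sig = ⟨2 | 1 1 2⟩
  {4,9}:  v_{4} + v_{9} = v_{1} + 2·v_{3}  so sig = ⟨2 | 1 2⟩
  {5,6,7}:  v_{5} + v_{6} + v_{7} = v_{3}  so sig = ⟨3 | 1⟩
  {4,6,7}:  v_{4} + v_{6} + v_{7} = v_{1} + 2·v_{3} + v_{8}  so sig = ⟨3 | 1 1 2⟩
  {1,2,3,8}:  v_{1} + v_{2} + v_{3} + v_{8} = 0  so sig = ⟨4 | 0⟩
  {1,3,5,8}:  v_{1} + v_{3} + v_{5} + v_{8} = v_{4}  so sig = ⟨4 | 1⟩
  {1,2,3,6,7}:  v_{1} + v_{2} + v_{3} + v_{6} + v_{7} = v_{9}  so sig = ⟨5 | 1⟩

Sorted signature multiset PRS(X):
[⟨2 | 1⟩, ⟨2 | 1 1⟩, ⟨2 | 1 1 2⟩, ⟨2 | 1 2⟩, ⟨3 | 1⟩, ⟨3 | 1 1 2⟩, ⟨4 | 0⟩, ⟨4 | 1⟩, ⟨5 | 1⟩]


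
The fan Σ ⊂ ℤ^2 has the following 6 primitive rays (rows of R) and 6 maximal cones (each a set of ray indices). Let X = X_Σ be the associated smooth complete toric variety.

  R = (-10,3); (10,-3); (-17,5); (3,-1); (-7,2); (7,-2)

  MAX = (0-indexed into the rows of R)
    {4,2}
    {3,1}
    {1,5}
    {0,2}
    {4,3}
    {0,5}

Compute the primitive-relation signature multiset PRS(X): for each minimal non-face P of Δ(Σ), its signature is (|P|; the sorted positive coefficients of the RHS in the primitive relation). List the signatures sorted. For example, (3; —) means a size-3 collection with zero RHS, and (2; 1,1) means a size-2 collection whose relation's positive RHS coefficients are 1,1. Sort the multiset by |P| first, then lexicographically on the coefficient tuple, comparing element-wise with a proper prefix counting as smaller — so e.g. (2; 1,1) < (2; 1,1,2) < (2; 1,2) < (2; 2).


Primitive collections (9):

  P={0,1}:  v_{0} + v_{1} = 0 ; sig = (2; —)
  P={4,5}:  v_{4} + v_{5} = 0 ; sig = (2; —)
  P={0,3}:  v_{0} + v_{3} = v_{4} ; sig = (2; 1)
  P={0,4}:  v_{0} + v_{4} = v_{2} ; sig = (2; 1)
  P={1,2}:  v_{1} + v_{2} = v_{4} ; sig = (2; 1)
  P={1,4}:  v_{1} + v_{4} = v_{3} ; sig = (2; 1)
  P={2,5}:  v_{2} + v_{5} = v_{0} ; sig = (2; 1)
  P={3,5}:  v_{3} + v_{5} = v_{1} ; sig = (2; 1)
  P={2,3}:  v_{2} + v_{3} = 2·v_{4} ; sig = (2; 2)

so the primitive-relation signature multiset is
{ (2; —) ×2,  (2; 1) ×6,  (2; 2) }


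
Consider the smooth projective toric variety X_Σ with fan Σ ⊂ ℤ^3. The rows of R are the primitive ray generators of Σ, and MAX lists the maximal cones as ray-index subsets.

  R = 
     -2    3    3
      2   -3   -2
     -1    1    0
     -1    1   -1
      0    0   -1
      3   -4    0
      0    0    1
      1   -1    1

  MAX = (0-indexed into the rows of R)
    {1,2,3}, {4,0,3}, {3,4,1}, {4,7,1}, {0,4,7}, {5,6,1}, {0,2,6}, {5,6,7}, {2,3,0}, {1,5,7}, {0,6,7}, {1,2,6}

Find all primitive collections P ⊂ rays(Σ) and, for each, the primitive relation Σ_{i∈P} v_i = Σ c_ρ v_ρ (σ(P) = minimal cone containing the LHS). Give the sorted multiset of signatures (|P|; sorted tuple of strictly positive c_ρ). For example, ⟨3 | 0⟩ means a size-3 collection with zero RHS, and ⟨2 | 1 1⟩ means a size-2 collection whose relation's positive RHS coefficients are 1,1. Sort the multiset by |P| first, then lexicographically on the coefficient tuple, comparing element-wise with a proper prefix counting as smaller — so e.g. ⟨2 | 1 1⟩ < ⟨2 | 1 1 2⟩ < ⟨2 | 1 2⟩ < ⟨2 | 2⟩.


Δ(Σ) — 8 vertices, 11 min non-faces:

  • {3,7}:  v_{3} + v_{7} = 0  ⇒ sig = ⟨2 | 0⟩
  • {4,6}:  v_{4} + v_{6} = 0  ⇒ sig = ⟨2 | 0⟩
  • {0,1}:  v_{0} + v_{1} = v_{6}  ⇒ sig = ⟨2 | 1⟩
  • {2,4}:  v_{2} + v_{4} = v_{3}  ⇒ sig = ⟨2 | 1⟩
  • {2,7}:  v_{2} + v_{7} = v_{6}  ⇒ sig = ⟨2 | 1⟩
  • {3,6}:  v_{3} + v_{6} = v_{2}  ⇒ sig = ⟨2 | 1⟩
  • {3,5}:  v_{3} + v_{5} = v_{1} + v_{6}  ⇒ sig = ⟨2 | 1 1⟩
  • {4,5}:  v_{4} + v_{5} = v_{1} + v_{7}  ⇒ sig = ⟨2 | 1 1⟩
  • {0,5}:  v_{0} + v_{5} = 2·v_{6} + v_{7}  ⇒ sig = ⟨2 | 1 2⟩
  • {2,5}:  v_{2} + v_{5} = v_{1} + 2·v_{6}  ⇒ sig = ⟨2 | 1 2⟩
  • {1,6,7}:  v_{1} + v_{6} + v_{7} = v_{5}  ⇒ sig = ⟨3 | 1⟩

Sorted signature multiset PRS(X):
[⟨2 | 0⟩, ⟨2 | 0⟩, ⟨2 | 1⟩, ⟨2 | 1⟩, ⟨2 | 1⟩, ⟨2 | 1⟩, ⟨2 | 1 1⟩, ⟨2 | 1 1⟩, ⟨2 | 1 2⟩, ⟨2 | 1 2⟩, ⟨3 | 1⟩]
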